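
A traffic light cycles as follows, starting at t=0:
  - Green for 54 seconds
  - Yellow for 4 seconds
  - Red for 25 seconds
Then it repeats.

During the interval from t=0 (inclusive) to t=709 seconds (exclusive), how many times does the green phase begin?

Answer: 9

Derivation:
Cycle = 54+4+25 = 83s
green phase starts at t = k*83 + 0 for k=0,1,2,...
Need k*83+0 < 709 → k < 8.542
k ∈ {0, ..., 8} → 9 starts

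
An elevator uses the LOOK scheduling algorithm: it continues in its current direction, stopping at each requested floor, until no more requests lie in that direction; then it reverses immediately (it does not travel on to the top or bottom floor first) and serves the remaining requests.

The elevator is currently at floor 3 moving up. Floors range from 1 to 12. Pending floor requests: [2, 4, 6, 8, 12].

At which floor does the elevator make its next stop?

Current floor: 3, direction: up
Requests above: [4, 6, 8, 12]
Requests below: [2]
Moving up and requests lie above → nearest above is min([4, 6, 8, 12]) = 4

Answer: 4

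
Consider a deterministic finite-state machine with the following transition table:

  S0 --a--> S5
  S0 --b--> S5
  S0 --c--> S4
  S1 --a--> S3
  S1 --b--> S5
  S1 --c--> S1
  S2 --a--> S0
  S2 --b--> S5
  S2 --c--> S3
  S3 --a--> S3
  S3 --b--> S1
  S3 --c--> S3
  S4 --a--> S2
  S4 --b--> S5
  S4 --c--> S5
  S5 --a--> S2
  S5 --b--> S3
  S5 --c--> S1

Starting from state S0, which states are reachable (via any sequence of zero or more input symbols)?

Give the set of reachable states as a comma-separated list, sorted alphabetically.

Answer: S0, S1, S2, S3, S4, S5

Derivation:
BFS from S0:
  visit S0: S0--a-->S5 (new), S0--b-->S5 (seen), S0--c-->S4 (new)
  visit S5: S5--a-->S2 (new), S5--b-->S3 (new), S5--c-->S1 (new)
  visit S4: S4--a-->S2 (seen), S4--b-->S5 (seen), S4--c-->S5 (seen)
  visit S2: S2--a-->S0 (seen), S2--b-->S5 (seen), S2--c-->S3 (seen)
  visit S3: S3--a-->S3 (seen), S3--b-->S1 (seen), S3--c-->S3 (seen)
  visit S1: S1--a-->S3 (seen), S1--b-->S5 (seen), S1--c-->S1 (seen)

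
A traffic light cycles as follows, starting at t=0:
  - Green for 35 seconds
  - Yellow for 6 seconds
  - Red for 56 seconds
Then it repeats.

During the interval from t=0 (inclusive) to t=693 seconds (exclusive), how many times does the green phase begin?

Answer: 8

Derivation:
Cycle = 35+6+56 = 97s
green phase starts at t = k*97 + 0 for k=0,1,2,...
Need k*97+0 < 693 → k < 7.144
k ∈ {0, ..., 7} → 8 starts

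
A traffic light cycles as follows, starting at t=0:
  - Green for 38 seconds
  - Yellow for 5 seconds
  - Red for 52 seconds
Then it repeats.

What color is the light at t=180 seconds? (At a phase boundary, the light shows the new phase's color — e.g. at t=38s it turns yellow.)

Answer: red

Derivation:
Cycle length = 38 + 5 + 52 = 95s
t = 180, phase_t = 180 mod 95 = 85
85 >= 43 → RED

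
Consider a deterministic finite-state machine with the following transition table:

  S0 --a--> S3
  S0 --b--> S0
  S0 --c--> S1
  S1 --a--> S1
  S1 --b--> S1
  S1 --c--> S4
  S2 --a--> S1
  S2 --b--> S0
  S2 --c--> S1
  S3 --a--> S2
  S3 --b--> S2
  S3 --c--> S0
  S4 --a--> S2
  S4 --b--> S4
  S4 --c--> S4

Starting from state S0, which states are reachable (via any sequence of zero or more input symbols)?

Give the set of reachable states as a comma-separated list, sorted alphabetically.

BFS from S0:
  visit S0: S0--a-->S3 (new), S0--b-->S0 (seen), S0--c-->S1 (new)
  visit S3: S3--a-->S2 (new), S3--b-->S2 (seen), S3--c-->S0 (seen)
  visit S1: S1--a-->S1 (seen), S1--b-->S1 (seen), S1--c-->S4 (new)
  visit S2: S2--a-->S1 (seen), S2--b-->S0 (seen), S2--c-->S1 (seen)
  visit S4: S4--a-->S2 (seen), S4--b-->S4 (seen), S4--c-->S4 (seen)

Answer: S0, S1, S2, S3, S4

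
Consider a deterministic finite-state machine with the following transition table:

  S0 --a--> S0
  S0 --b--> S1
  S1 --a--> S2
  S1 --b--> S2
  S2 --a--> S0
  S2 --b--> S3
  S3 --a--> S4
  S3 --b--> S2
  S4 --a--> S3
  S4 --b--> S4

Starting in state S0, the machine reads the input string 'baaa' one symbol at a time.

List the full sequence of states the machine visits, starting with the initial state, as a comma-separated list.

Start: S0
  read 'b': S0 --b--> S1
  read 'a': S1 --a--> S2
  read 'a': S2 --a--> S0
  read 'a': S0 --a--> S0

Answer: S0, S1, S2, S0, S0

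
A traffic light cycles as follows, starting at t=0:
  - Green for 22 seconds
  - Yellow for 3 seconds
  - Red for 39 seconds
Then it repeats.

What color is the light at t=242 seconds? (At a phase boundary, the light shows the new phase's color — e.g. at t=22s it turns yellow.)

Cycle length = 22 + 3 + 39 = 64s
t = 242, phase_t = 242 mod 64 = 50
50 >= 25 → RED

Answer: red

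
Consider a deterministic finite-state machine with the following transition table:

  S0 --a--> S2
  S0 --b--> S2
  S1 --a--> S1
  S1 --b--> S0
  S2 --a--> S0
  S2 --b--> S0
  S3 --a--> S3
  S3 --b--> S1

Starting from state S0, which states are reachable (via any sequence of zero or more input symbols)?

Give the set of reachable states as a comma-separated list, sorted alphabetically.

BFS from S0:
  visit S0: S0--a-->S2 (new), S0--b-->S2 (seen)
  visit S2: S2--a-->S0 (seen), S2--b-->S0 (seen)

Answer: S0, S2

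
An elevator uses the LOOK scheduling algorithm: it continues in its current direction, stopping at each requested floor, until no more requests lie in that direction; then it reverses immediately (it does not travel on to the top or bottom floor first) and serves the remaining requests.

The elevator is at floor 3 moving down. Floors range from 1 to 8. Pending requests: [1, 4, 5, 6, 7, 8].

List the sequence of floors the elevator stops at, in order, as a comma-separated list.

Current: 3, moving DOWN
Serve below first (descending): [1]
Then reverse, serve above (ascending): [4, 5, 6, 7, 8]

Answer: 1, 4, 5, 6, 7, 8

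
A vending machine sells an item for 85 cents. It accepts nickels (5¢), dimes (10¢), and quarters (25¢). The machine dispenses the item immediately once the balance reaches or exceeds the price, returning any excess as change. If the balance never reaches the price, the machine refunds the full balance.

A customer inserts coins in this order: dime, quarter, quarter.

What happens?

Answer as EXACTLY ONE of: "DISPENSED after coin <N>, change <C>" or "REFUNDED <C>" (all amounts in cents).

Price: 85¢
Coin 1 (dime, 10¢): balance = 10¢
Coin 2 (quarter, 25¢): balance = 35¢
Coin 3 (quarter, 25¢): balance = 60¢
All coins inserted, balance 60¢ < price 85¢ → REFUND 60¢

Answer: REFUNDED 60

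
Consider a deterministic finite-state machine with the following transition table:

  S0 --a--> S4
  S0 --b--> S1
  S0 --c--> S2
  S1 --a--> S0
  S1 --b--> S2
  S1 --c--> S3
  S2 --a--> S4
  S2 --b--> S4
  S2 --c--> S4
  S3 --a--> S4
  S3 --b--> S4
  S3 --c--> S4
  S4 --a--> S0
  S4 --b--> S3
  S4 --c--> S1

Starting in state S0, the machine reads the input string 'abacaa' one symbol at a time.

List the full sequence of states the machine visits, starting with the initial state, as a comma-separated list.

Answer: S0, S4, S3, S4, S1, S0, S4

Derivation:
Start: S0
  read 'a': S0 --a--> S4
  read 'b': S4 --b--> S3
  read 'a': S3 --a--> S4
  read 'c': S4 --c--> S1
  read 'a': S1 --a--> S0
  read 'a': S0 --a--> S4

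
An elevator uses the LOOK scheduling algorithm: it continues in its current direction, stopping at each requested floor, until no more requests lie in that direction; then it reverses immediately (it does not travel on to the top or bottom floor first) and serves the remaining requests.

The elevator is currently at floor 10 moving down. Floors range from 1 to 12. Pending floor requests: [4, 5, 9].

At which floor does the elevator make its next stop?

Current floor: 10, direction: down
Requests above: []
Requests below: [4, 5, 9]
Moving down and requests lie below → nearest below is max([4, 5, 9]) = 9

Answer: 9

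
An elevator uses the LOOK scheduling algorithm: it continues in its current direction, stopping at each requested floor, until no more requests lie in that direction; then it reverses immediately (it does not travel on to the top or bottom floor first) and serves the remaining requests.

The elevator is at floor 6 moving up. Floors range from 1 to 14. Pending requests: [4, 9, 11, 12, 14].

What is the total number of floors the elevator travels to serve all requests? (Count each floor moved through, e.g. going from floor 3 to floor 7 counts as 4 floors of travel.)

Answer: 18

Derivation:
Start at floor 6 moving up, LOOK stop order: [9, 11, 12, 14, 4]
  6 → 9: |9-6| = 3, total = 3
  9 → 11: |11-9| = 2, total = 5
  11 → 12: |12-11| = 1, total = 6
  12 → 14: |14-12| = 2, total = 8
  14 → 4: |4-14| = 10, total = 18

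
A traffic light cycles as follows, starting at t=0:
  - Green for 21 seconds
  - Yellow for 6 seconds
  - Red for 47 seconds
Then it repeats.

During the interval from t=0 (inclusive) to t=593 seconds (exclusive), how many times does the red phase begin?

Cycle = 21+6+47 = 74s
red phase starts at t = k*74 + 27 for k=0,1,2,...
Need k*74+27 < 593 → k < 7.649
k ∈ {0, ..., 7} → 8 starts

Answer: 8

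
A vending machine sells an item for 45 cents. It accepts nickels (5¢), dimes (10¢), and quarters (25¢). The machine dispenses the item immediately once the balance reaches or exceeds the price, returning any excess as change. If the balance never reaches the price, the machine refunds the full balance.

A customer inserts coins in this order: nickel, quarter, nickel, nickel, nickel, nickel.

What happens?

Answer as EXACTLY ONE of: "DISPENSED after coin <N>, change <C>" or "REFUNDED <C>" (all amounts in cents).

Answer: DISPENSED after coin 5, change 0

Derivation:
Price: 45¢
Coin 1 (nickel, 5¢): balance = 5¢
Coin 2 (quarter, 25¢): balance = 30¢
Coin 3 (nickel, 5¢): balance = 35¢
Coin 4 (nickel, 5¢): balance = 40¢
Coin 5 (nickel, 5¢): balance = 45¢
  → balance >= price → DISPENSE, change = 45 - 45 = 0¢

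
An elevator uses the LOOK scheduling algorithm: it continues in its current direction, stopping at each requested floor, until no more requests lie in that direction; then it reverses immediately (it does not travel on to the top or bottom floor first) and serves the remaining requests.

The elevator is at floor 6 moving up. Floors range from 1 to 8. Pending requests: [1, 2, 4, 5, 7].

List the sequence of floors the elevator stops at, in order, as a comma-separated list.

Answer: 7, 5, 4, 2, 1

Derivation:
Current: 6, moving UP
Serve above first (ascending): [7]
Then reverse, serve below (descending): [5, 4, 2, 1]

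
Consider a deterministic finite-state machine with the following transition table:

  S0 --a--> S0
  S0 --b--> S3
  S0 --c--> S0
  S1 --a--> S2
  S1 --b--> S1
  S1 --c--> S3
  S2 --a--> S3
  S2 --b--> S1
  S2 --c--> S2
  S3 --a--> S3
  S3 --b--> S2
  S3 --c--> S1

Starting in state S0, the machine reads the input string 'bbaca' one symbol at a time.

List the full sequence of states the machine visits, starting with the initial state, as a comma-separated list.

Answer: S0, S3, S2, S3, S1, S2

Derivation:
Start: S0
  read 'b': S0 --b--> S3
  read 'b': S3 --b--> S2
  read 'a': S2 --a--> S3
  read 'c': S3 --c--> S1
  read 'a': S1 --a--> S2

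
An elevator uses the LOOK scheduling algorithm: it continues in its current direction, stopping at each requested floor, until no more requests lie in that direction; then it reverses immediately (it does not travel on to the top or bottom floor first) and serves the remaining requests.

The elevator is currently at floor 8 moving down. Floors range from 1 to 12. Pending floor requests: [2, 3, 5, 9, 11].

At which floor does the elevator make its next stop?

Current floor: 8, direction: down
Requests above: [9, 11]
Requests below: [2, 3, 5]
Moving down and requests lie below → nearest below is max([2, 3, 5]) = 5

Answer: 5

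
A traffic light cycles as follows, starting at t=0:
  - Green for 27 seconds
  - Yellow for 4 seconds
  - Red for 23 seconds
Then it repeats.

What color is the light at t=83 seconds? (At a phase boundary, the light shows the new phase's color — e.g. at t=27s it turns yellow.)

Answer: yellow

Derivation:
Cycle length = 27 + 4 + 23 = 54s
t = 83, phase_t = 83 mod 54 = 29
27 <= 29 < 31 (yellow end) → YELLOW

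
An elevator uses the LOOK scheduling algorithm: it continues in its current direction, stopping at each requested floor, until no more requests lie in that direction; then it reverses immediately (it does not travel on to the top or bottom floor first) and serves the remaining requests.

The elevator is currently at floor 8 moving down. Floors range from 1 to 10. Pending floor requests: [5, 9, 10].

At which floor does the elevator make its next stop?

Answer: 5

Derivation:
Current floor: 8, direction: down
Requests above: [9, 10]
Requests below: [5]
Moving down and requests lie below → nearest below is max([5]) = 5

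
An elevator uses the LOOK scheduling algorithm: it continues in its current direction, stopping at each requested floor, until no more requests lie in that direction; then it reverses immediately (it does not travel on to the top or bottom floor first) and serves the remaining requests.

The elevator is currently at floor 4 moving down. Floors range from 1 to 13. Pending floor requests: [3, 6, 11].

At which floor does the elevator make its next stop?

Current floor: 4, direction: down
Requests above: [6, 11]
Requests below: [3]
Moving down and requests lie below → nearest below is max([3]) = 3

Answer: 3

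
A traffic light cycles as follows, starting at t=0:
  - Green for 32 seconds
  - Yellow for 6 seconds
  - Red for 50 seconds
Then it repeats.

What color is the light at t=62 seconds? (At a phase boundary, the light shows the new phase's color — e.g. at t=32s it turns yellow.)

Cycle length = 32 + 6 + 50 = 88s
t = 62, phase_t = 62 mod 88 = 62
62 >= 38 → RED

Answer: red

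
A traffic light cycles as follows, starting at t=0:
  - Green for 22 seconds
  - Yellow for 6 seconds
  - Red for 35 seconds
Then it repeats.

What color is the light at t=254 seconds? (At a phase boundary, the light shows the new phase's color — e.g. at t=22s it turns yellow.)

Cycle length = 22 + 6 + 35 = 63s
t = 254, phase_t = 254 mod 63 = 2
2 < 22 (green end) → GREEN

Answer: green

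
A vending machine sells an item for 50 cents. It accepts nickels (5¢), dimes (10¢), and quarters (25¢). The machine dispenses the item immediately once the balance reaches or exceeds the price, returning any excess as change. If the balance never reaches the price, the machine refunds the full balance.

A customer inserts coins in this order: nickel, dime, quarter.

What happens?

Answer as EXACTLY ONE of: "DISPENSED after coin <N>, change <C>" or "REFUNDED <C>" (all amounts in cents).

Answer: REFUNDED 40

Derivation:
Price: 50¢
Coin 1 (nickel, 5¢): balance = 5¢
Coin 2 (dime, 10¢): balance = 15¢
Coin 3 (quarter, 25¢): balance = 40¢
All coins inserted, balance 40¢ < price 50¢ → REFUND 40¢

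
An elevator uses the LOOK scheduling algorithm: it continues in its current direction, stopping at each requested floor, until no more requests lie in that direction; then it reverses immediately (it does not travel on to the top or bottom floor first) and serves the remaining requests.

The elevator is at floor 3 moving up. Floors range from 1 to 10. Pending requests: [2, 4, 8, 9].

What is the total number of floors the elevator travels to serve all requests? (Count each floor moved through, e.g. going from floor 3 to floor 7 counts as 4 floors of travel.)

Start at floor 3 moving up, LOOK stop order: [4, 8, 9, 2]
  3 → 4: |4-3| = 1, total = 1
  4 → 8: |8-4| = 4, total = 5
  8 → 9: |9-8| = 1, total = 6
  9 → 2: |2-9| = 7, total = 13

Answer: 13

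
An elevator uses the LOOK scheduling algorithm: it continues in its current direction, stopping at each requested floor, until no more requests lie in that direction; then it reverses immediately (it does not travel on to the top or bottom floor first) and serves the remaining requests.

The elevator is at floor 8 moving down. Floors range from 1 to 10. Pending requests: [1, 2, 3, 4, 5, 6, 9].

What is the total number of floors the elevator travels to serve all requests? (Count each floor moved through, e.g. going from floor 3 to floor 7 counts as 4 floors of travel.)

Start at floor 8 moving down, LOOK stop order: [6, 5, 4, 3, 2, 1, 9]
  8 → 6: |6-8| = 2, total = 2
  6 → 5: |5-6| = 1, total = 3
  5 → 4: |4-5| = 1, total = 4
  4 → 3: |3-4| = 1, total = 5
  3 → 2: |2-3| = 1, total = 6
  2 → 1: |1-2| = 1, total = 7
  1 → 9: |9-1| = 8, total = 15

Answer: 15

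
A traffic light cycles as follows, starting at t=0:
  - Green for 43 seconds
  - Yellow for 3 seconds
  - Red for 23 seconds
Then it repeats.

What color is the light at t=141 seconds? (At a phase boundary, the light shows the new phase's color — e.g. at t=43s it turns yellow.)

Answer: green

Derivation:
Cycle length = 43 + 3 + 23 = 69s
t = 141, phase_t = 141 mod 69 = 3
3 < 43 (green end) → GREEN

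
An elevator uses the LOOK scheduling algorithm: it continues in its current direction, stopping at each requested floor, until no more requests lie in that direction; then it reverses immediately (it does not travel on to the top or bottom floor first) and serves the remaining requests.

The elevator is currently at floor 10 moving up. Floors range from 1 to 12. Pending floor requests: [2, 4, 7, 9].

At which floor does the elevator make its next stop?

Current floor: 10, direction: up
Requests above: []
Requests below: [2, 4, 7, 9]
Moving up but no requests above → reverse; nearest below is max([2, 4, 7, 9]) = 9

Answer: 9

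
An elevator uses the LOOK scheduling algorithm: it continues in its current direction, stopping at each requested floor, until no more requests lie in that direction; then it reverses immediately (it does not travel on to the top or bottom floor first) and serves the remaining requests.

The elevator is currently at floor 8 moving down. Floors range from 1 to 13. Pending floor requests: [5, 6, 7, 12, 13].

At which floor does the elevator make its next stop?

Answer: 7

Derivation:
Current floor: 8, direction: down
Requests above: [12, 13]
Requests below: [5, 6, 7]
Moving down and requests lie below → nearest below is max([5, 6, 7]) = 7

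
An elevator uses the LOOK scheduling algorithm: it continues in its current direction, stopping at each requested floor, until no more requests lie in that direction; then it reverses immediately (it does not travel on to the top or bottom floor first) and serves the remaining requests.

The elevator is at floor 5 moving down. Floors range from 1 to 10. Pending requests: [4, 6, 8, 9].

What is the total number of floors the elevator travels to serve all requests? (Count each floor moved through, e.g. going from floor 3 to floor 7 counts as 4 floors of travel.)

Answer: 6

Derivation:
Start at floor 5 moving down, LOOK stop order: [4, 6, 8, 9]
  5 → 4: |4-5| = 1, total = 1
  4 → 6: |6-4| = 2, total = 3
  6 → 8: |8-6| = 2, total = 5
  8 → 9: |9-8| = 1, total = 6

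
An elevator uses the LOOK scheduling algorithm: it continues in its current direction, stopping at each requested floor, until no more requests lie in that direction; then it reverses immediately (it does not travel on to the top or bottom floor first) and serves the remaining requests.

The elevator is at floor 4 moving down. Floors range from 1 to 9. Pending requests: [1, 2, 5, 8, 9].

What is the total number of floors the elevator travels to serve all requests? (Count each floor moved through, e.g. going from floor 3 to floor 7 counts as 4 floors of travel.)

Answer: 11

Derivation:
Start at floor 4 moving down, LOOK stop order: [2, 1, 5, 8, 9]
  4 → 2: |2-4| = 2, total = 2
  2 → 1: |1-2| = 1, total = 3
  1 → 5: |5-1| = 4, total = 7
  5 → 8: |8-5| = 3, total = 10
  8 → 9: |9-8| = 1, total = 11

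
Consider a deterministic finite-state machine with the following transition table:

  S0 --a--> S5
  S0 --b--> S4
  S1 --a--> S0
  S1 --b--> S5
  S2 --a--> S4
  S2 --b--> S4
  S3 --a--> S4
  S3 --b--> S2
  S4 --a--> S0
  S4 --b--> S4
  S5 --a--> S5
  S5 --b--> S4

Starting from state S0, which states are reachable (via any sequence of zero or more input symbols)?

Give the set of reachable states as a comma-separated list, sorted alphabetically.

Answer: S0, S4, S5

Derivation:
BFS from S0:
  visit S0: S0--a-->S5 (new), S0--b-->S4 (new)
  visit S5: S5--a-->S5 (seen), S5--b-->S4 (seen)
  visit S4: S4--a-->S0 (seen), S4--b-->S4 (seen)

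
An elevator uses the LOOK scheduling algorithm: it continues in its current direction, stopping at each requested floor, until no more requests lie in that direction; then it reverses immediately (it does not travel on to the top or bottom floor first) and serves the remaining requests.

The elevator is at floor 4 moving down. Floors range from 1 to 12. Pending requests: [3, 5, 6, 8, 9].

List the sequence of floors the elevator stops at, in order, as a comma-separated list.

Answer: 3, 5, 6, 8, 9

Derivation:
Current: 4, moving DOWN
Serve below first (descending): [3]
Then reverse, serve above (ascending): [5, 6, 8, 9]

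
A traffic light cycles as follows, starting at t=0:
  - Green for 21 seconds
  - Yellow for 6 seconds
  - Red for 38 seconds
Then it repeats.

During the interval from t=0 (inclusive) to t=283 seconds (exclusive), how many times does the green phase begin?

Answer: 5

Derivation:
Cycle = 21+6+38 = 65s
green phase starts at t = k*65 + 0 for k=0,1,2,...
Need k*65+0 < 283 → k < 4.354
k ∈ {0, ..., 4} → 5 starts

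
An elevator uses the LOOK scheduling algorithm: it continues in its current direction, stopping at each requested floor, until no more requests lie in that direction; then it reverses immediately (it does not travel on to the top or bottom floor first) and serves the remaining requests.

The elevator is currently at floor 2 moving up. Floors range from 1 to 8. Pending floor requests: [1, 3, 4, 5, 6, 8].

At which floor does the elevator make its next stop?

Current floor: 2, direction: up
Requests above: [3, 4, 5, 6, 8]
Requests below: [1]
Moving up and requests lie above → nearest above is min([3, 4, 5, 6, 8]) = 3

Answer: 3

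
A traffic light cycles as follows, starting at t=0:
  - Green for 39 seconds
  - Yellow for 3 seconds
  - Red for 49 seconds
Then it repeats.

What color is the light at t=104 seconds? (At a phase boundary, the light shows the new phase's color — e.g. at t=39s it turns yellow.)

Cycle length = 39 + 3 + 49 = 91s
t = 104, phase_t = 104 mod 91 = 13
13 < 39 (green end) → GREEN

Answer: green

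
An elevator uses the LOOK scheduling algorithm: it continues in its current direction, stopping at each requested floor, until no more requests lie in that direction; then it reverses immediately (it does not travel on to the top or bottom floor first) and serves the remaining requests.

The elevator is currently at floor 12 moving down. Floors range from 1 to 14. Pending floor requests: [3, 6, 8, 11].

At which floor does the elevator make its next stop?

Current floor: 12, direction: down
Requests above: []
Requests below: [3, 6, 8, 11]
Moving down and requests lie below → nearest below is max([3, 6, 8, 11]) = 11

Answer: 11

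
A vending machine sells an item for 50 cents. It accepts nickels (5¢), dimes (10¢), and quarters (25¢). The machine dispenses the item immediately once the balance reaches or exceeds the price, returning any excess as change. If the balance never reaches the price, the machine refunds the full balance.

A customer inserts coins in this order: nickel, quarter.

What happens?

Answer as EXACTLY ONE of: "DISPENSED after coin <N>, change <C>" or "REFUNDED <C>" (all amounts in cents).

Answer: REFUNDED 30

Derivation:
Price: 50¢
Coin 1 (nickel, 5¢): balance = 5¢
Coin 2 (quarter, 25¢): balance = 30¢
All coins inserted, balance 30¢ < price 50¢ → REFUND 30¢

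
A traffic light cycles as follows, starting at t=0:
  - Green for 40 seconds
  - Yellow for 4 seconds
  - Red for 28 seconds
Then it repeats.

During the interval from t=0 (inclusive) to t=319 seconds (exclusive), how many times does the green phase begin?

Cycle = 40+4+28 = 72s
green phase starts at t = k*72 + 0 for k=0,1,2,...
Need k*72+0 < 319 → k < 4.431
k ∈ {0, ..., 4} → 5 starts

Answer: 5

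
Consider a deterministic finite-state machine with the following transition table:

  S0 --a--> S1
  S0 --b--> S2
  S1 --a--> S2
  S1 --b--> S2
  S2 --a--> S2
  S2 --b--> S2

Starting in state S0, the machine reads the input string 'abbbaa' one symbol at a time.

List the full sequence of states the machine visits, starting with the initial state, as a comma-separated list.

Answer: S0, S1, S2, S2, S2, S2, S2

Derivation:
Start: S0
  read 'a': S0 --a--> S1
  read 'b': S1 --b--> S2
  read 'b': S2 --b--> S2
  read 'b': S2 --b--> S2
  read 'a': S2 --a--> S2
  read 'a': S2 --a--> S2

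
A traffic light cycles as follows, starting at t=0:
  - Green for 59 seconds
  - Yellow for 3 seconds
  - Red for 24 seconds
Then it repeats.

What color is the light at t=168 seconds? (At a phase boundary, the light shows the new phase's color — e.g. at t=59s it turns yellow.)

Cycle length = 59 + 3 + 24 = 86s
t = 168, phase_t = 168 mod 86 = 82
82 >= 62 → RED

Answer: red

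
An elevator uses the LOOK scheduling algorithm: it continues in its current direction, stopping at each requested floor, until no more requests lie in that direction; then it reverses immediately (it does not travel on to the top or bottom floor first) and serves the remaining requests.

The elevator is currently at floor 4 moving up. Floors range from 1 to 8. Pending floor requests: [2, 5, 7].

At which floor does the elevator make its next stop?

Current floor: 4, direction: up
Requests above: [5, 7]
Requests below: [2]
Moving up and requests lie above → nearest above is min([5, 7]) = 5

Answer: 5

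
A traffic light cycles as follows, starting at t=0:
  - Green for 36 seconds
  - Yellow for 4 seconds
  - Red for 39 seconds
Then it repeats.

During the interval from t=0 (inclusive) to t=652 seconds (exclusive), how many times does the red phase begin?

Cycle = 36+4+39 = 79s
red phase starts at t = k*79 + 40 for k=0,1,2,...
Need k*79+40 < 652 → k < 7.747
k ∈ {0, ..., 7} → 8 starts

Answer: 8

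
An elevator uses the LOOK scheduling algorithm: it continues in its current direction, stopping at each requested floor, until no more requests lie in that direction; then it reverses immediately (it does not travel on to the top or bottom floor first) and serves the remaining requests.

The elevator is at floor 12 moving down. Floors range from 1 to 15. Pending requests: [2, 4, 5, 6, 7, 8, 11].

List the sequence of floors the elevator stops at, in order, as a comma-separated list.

Current: 12, moving DOWN
Serve below first (descending): [11, 8, 7, 6, 5, 4, 2]
Then reverse, serve above (ascending): []

Answer: 11, 8, 7, 6, 5, 4, 2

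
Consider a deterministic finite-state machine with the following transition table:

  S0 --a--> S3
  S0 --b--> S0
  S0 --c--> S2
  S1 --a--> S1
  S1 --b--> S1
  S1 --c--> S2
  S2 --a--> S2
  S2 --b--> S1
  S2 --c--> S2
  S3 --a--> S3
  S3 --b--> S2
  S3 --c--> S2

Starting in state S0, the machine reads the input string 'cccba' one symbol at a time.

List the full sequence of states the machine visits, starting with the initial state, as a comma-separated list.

Answer: S0, S2, S2, S2, S1, S1

Derivation:
Start: S0
  read 'c': S0 --c--> S2
  read 'c': S2 --c--> S2
  read 'c': S2 --c--> S2
  read 'b': S2 --b--> S1
  read 'a': S1 --a--> S1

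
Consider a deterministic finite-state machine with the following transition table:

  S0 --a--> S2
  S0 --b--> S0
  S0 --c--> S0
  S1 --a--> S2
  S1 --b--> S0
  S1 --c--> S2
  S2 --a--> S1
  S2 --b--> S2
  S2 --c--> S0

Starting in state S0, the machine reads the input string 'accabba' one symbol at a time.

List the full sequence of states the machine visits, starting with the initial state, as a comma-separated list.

Answer: S0, S2, S0, S0, S2, S2, S2, S1

Derivation:
Start: S0
  read 'a': S0 --a--> S2
  read 'c': S2 --c--> S0
  read 'c': S0 --c--> S0
  read 'a': S0 --a--> S2
  read 'b': S2 --b--> S2
  read 'b': S2 --b--> S2
  read 'a': S2 --a--> S1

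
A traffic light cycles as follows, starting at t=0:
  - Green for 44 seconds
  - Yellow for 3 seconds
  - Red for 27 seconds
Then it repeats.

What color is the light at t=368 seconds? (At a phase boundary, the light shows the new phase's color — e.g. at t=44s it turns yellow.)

Answer: red

Derivation:
Cycle length = 44 + 3 + 27 = 74s
t = 368, phase_t = 368 mod 74 = 72
72 >= 47 → RED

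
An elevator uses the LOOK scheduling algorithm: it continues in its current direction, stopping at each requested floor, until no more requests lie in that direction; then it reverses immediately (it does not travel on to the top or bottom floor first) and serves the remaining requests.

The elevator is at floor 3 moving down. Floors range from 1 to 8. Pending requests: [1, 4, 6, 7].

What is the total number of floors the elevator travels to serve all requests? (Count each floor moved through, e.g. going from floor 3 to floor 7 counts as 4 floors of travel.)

Start at floor 3 moving down, LOOK stop order: [1, 4, 6, 7]
  3 → 1: |1-3| = 2, total = 2
  1 → 4: |4-1| = 3, total = 5
  4 → 6: |6-4| = 2, total = 7
  6 → 7: |7-6| = 1, total = 8

Answer: 8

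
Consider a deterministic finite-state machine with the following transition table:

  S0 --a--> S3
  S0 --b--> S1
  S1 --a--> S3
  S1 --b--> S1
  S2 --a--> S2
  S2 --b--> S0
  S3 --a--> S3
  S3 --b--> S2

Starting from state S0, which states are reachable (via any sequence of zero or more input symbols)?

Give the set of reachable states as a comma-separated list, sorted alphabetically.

BFS from S0:
  visit S0: S0--a-->S3 (new), S0--b-->S1 (new)
  visit S3: S3--a-->S3 (seen), S3--b-->S2 (new)
  visit S1: S1--a-->S3 (seen), S1--b-->S1 (seen)
  visit S2: S2--a-->S2 (seen), S2--b-->S0 (seen)

Answer: S0, S1, S2, S3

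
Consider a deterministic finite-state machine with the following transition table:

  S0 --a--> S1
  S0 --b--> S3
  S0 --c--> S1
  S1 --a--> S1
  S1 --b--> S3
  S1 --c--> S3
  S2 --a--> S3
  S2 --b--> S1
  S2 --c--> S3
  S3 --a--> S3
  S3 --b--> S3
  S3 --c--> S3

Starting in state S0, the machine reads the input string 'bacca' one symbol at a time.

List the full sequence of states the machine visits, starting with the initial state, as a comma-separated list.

Answer: S0, S3, S3, S3, S3, S3

Derivation:
Start: S0
  read 'b': S0 --b--> S3
  read 'a': S3 --a--> S3
  read 'c': S3 --c--> S3
  read 'c': S3 --c--> S3
  read 'a': S3 --a--> S3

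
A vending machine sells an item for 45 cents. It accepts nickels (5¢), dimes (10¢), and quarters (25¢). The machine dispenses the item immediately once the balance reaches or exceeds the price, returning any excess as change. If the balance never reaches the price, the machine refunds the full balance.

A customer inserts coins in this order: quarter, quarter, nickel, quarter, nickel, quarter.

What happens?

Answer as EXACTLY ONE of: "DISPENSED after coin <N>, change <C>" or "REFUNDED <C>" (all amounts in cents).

Answer: DISPENSED after coin 2, change 5

Derivation:
Price: 45¢
Coin 1 (quarter, 25¢): balance = 25¢
Coin 2 (quarter, 25¢): balance = 50¢
  → balance >= price → DISPENSE, change = 50 - 45 = 5¢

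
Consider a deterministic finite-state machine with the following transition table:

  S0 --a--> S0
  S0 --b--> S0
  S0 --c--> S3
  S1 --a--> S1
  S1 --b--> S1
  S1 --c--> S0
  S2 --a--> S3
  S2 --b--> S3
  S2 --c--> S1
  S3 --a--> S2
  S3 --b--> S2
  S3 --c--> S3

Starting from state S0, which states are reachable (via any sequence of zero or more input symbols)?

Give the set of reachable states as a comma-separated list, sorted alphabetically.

Answer: S0, S1, S2, S3

Derivation:
BFS from S0:
  visit S0: S0--a-->S0 (seen), S0--b-->S0 (seen), S0--c-->S3 (new)
  visit S3: S3--a-->S2 (new), S3--b-->S2 (seen), S3--c-->S3 (seen)
  visit S2: S2--a-->S3 (seen), S2--b-->S3 (seen), S2--c-->S1 (new)
  visit S1: S1--a-->S1 (seen), S1--b-->S1 (seen), S1--c-->S0 (seen)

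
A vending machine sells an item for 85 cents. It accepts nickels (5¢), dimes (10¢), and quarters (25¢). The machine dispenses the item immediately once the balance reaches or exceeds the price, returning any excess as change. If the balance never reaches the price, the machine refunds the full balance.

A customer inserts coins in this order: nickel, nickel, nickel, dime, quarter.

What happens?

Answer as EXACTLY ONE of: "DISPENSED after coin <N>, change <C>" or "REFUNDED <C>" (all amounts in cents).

Answer: REFUNDED 50

Derivation:
Price: 85¢
Coin 1 (nickel, 5¢): balance = 5¢
Coin 2 (nickel, 5¢): balance = 10¢
Coin 3 (nickel, 5¢): balance = 15¢
Coin 4 (dime, 10¢): balance = 25¢
Coin 5 (quarter, 25¢): balance = 50¢
All coins inserted, balance 50¢ < price 85¢ → REFUND 50¢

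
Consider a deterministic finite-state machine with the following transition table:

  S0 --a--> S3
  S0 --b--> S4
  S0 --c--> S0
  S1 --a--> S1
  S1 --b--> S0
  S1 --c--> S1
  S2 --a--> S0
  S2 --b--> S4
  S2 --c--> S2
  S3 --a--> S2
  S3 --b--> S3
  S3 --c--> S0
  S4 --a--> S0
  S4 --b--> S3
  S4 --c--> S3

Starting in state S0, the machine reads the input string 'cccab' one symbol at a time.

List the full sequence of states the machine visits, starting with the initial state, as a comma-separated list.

Answer: S0, S0, S0, S0, S3, S3

Derivation:
Start: S0
  read 'c': S0 --c--> S0
  read 'c': S0 --c--> S0
  read 'c': S0 --c--> S0
  read 'a': S0 --a--> S3
  read 'b': S3 --b--> S3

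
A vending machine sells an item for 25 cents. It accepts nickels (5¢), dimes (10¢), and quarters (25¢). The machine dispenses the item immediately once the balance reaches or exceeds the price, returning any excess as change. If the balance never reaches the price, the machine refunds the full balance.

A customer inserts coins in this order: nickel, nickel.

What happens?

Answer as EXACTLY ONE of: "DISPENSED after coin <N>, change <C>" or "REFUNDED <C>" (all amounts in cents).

Price: 25¢
Coin 1 (nickel, 5¢): balance = 5¢
Coin 2 (nickel, 5¢): balance = 10¢
All coins inserted, balance 10¢ < price 25¢ → REFUND 10¢

Answer: REFUNDED 10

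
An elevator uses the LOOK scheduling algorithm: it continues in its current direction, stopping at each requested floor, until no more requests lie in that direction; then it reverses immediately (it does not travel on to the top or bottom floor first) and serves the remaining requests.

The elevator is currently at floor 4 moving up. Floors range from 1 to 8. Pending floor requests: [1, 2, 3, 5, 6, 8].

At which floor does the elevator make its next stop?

Current floor: 4, direction: up
Requests above: [5, 6, 8]
Requests below: [1, 2, 3]
Moving up and requests lie above → nearest above is min([5, 6, 8]) = 5

Answer: 5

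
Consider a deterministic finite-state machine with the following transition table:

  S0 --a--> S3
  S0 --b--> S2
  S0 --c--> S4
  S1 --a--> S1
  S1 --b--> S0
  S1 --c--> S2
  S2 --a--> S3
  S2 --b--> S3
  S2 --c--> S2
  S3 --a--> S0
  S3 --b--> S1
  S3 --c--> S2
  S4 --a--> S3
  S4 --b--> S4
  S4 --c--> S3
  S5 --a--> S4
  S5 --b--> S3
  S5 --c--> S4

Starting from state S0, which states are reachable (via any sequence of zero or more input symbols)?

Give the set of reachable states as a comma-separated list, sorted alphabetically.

BFS from S0:
  visit S0: S0--a-->S3 (new), S0--b-->S2 (new), S0--c-->S4 (new)
  visit S3: S3--a-->S0 (seen), S3--b-->S1 (new), S3--c-->S2 (seen)
  visit S2: S2--a-->S3 (seen), S2--b-->S3 (seen), S2--c-->S2 (seen)
  visit S4: S4--a-->S3 (seen), S4--b-->S4 (seen), S4--c-->S3 (seen)
  visit S1: S1--a-->S1 (seen), S1--b-->S0 (seen), S1--c-->S2 (seen)

Answer: S0, S1, S2, S3, S4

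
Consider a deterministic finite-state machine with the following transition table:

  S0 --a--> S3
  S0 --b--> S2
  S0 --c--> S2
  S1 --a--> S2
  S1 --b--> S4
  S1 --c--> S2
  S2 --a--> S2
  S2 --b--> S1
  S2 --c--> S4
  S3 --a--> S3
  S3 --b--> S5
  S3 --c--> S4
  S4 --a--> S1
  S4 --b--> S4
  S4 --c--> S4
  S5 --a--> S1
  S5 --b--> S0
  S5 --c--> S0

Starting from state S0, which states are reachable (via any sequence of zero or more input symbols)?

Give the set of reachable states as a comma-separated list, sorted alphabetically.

BFS from S0:
  visit S0: S0--a-->S3 (new), S0--b-->S2 (new), S0--c-->S2 (seen)
  visit S3: S3--a-->S3 (seen), S3--b-->S5 (new), S3--c-->S4 (new)
  visit S2: S2--a-->S2 (seen), S2--b-->S1 (new), S2--c-->S4 (seen)
  visit S5: S5--a-->S1 (seen), S5--b-->S0 (seen), S5--c-->S0 (seen)
  visit S4: S4--a-->S1 (seen), S4--b-->S4 (seen), S4--c-->S4 (seen)
  visit S1: S1--a-->S2 (seen), S1--b-->S4 (seen), S1--c-->S2 (seen)

Answer: S0, S1, S2, S3, S4, S5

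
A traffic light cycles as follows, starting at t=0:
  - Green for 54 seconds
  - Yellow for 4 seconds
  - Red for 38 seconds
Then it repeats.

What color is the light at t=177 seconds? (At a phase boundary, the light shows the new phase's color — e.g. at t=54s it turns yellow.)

Cycle length = 54 + 4 + 38 = 96s
t = 177, phase_t = 177 mod 96 = 81
81 >= 58 → RED

Answer: red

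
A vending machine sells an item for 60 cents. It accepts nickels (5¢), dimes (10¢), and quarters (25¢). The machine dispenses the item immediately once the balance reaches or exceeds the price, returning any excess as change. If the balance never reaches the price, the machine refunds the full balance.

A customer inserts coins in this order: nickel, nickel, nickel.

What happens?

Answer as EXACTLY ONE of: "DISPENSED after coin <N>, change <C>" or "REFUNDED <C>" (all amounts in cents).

Price: 60¢
Coin 1 (nickel, 5¢): balance = 5¢
Coin 2 (nickel, 5¢): balance = 10¢
Coin 3 (nickel, 5¢): balance = 15¢
All coins inserted, balance 15¢ < price 60¢ → REFUND 15¢

Answer: REFUNDED 15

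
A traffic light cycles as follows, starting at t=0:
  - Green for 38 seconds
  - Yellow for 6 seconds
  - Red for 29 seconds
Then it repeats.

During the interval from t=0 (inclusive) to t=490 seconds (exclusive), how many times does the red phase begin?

Answer: 7

Derivation:
Cycle = 38+6+29 = 73s
red phase starts at t = k*73 + 44 for k=0,1,2,...
Need k*73+44 < 490 → k < 6.110
k ∈ {0, ..., 6} → 7 starts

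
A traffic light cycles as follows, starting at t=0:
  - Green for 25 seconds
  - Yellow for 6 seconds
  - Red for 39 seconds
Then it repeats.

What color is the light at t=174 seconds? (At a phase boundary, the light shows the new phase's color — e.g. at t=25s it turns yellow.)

Cycle length = 25 + 6 + 39 = 70s
t = 174, phase_t = 174 mod 70 = 34
34 >= 31 → RED

Answer: red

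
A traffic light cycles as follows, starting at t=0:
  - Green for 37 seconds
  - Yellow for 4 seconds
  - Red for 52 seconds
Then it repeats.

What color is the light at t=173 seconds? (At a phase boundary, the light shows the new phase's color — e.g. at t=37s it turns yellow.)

Answer: red

Derivation:
Cycle length = 37 + 4 + 52 = 93s
t = 173, phase_t = 173 mod 93 = 80
80 >= 41 → RED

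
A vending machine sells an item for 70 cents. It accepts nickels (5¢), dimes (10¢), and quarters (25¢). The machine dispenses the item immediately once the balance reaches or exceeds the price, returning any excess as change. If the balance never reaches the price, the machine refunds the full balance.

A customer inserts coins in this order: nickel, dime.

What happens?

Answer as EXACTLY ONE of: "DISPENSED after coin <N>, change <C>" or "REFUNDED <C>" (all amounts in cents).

Answer: REFUNDED 15

Derivation:
Price: 70¢
Coin 1 (nickel, 5¢): balance = 5¢
Coin 2 (dime, 10¢): balance = 15¢
All coins inserted, balance 15¢ < price 70¢ → REFUND 15¢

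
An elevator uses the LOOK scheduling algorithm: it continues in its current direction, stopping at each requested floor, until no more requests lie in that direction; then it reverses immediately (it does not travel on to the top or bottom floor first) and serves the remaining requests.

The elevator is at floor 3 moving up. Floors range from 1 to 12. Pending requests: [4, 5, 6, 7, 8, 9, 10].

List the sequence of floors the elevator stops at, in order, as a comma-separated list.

Answer: 4, 5, 6, 7, 8, 9, 10

Derivation:
Current: 3, moving UP
Serve above first (ascending): [4, 5, 6, 7, 8, 9, 10]
Then reverse, serve below (descending): []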